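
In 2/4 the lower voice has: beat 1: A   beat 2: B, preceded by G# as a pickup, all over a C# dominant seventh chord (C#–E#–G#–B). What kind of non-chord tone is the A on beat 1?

The harmony at that moment is C# dominant seventh chord (C#, E#, G#, B); A is not a chord tone.
It is approached by step up from G# and left by step up to B.
Step in, step out in the same direction — a passing tone.

Passing tone.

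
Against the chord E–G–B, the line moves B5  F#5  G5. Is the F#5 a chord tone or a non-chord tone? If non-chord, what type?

Non-chord tone — an appoggiatura.

The harmony at that moment is E minor triad (E, G, B); F#5 is not a chord tone.
It is approached by leap down from B5 and left by step up to G5.
Leap in, step out — an appoggiatura.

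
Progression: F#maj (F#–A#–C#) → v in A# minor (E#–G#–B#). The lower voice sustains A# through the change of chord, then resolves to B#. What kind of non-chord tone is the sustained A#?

A# is a retardation.

The harmony at that moment is E# minor triad (E#, G#, B#); A# is not a chord tone.
It is held over (the same pitch as the preceding A#) and left by step up to B#.
Held over from the previous chord and resolving up by step — a retardation.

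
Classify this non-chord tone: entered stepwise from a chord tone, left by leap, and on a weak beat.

Approach: by step. Departure: by leap. Metric position: weak.
Step in, leap out, from a weak position — an escape tone (échappée). (It is the mirror image of the appoggiatura, which leaps in and steps out on a strong beat.)

Escape tone.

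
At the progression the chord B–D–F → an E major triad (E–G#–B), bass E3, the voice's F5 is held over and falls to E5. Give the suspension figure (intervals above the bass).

At the second chord the bass is E3. The suspended F5 lies a ninth above the bass; after resolving down by step to E5, the interval above the bass becomes an octave.
Suspension figures are named by those two intervals: 9–8.

9–8 suspension.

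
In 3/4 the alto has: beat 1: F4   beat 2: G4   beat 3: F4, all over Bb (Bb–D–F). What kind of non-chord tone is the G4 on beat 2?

Upper neighbor tone.

The harmony at that moment is Bb major triad (Bb, D, F); G4 is not a chord tone.
It is approached by step up from F4 and left by step down to F4.
Step away and step back to the same note — a neighbor tone (upper neighbor).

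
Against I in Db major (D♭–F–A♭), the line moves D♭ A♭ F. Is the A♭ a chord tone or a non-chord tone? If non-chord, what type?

Db major triad contains D♭, F, A♭; A♭ is the fifth, so it is a chord tone.

Chord tone (the fifth of Db major triad).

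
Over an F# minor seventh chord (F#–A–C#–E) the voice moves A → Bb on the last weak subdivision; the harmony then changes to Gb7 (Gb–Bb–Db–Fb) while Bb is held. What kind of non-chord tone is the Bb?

The harmony at that moment is F# minor seventh chord (F#, A, C#, E); Bb is not a chord tone.
It is approached by step up from A and then sustained as the same pitch into the next harmony.
Arriving early and becoming a chord tone when the harmony changes — an anticipation.

Bb is an anticipation.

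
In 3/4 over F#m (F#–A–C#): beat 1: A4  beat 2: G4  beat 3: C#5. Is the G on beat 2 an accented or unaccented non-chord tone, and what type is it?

The harmony at that moment is F# minor triad (F#, A, C#); G4 is not a chord tone.
It is approached by step down from A4 and left by leap up to C#5.
Step in, leap out — an escape tone.
It falls on a weak beat, so it is unaccented.

Unaccented escape tone.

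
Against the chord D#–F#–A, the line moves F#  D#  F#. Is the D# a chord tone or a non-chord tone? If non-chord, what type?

Chord tone (the root of D# diminished triad).

D# diminished triad contains D#, F#, A; D# is the root, so it is a chord tone.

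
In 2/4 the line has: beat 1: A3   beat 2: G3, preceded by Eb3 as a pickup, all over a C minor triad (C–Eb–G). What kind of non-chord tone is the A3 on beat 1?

Appoggiatura.

The harmony at that moment is C minor triad (C, Eb, G); A3 is not a chord tone.
It is approached by leap up from Eb3 and left by step down to G3.
Leap in, step out, metrically accented — an appoggiatura.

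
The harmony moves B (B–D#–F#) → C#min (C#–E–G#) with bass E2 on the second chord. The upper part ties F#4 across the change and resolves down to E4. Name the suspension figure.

At the second chord the bass is E2. The suspended F#4 lies a ninth above the bass; after resolving down by step to E4, the interval above the bass becomes an octave.
Suspension figures are named by those two intervals: 9–8.

9–8 suspension.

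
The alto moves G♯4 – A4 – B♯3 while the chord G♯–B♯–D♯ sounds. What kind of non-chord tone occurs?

A4 is an escape tone.

The harmony at that moment is G♯ major triad (G♯, B♯, D♯); A4 is not a chord tone.
It is approached by step up from G♯4 and left by leap down to B♯3.
Step in, leap out — an escape tone.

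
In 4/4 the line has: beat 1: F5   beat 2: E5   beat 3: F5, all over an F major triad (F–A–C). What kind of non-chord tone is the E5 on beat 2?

Lower neighbor tone.

The harmony at that moment is F major triad (F, A, C); E5 is not a chord tone.
It is approached by step down from F5 and left by step up to F5.
Step away and step back to the same note — a neighbor tone (lower neighbor).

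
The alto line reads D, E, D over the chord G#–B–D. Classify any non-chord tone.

The harmony at that moment is G# diminished triad (G#, B, D); E is not a chord tone.
It is approached by step up from D and left by step down to D.
Step away and step back to the same note — a neighbor tone (upper neighbor).

E is a neighbor tone.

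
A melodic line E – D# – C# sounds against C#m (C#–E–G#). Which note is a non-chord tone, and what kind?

The harmony at that moment is C# minor triad (C#, E, G#); D# is not a chord tone.
It is approached by step down from E and left by step down to C#.
Step in, step out in the same direction — a passing tone.

D# is a passing tone.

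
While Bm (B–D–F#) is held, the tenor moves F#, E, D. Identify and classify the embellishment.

E is a passing tone.

The harmony at that moment is B minor triad (B, D, F#); E is not a chord tone.
It is approached by step down from F# and left by step down to D.
Step in, step out in the same direction — a passing tone.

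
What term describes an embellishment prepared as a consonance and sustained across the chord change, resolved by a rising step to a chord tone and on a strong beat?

Retardation.

Approach: by preparation — the pitch is first a chord tone, then held (tied or repeated) while the harmony changes under it. Departure: up by step. Metric position: strong.
A prepared dissonance that resolves upward by step — a retardation. (The same figure resolving downward would be a suspension.)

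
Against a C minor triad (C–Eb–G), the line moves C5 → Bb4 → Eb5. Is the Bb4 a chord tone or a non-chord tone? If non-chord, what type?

The harmony at that moment is C minor triad (C, Eb, G); Bb4 is not a chord tone.
It is approached by step down from C5 and left by leap up to Eb5.
Step in, leap out — an escape tone.

Non-chord tone — an escape tone.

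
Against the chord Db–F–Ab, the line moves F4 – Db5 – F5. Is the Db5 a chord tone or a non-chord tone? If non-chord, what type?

Db major triad contains Db, F, Ab; Db is the root, so it is a chord tone.

Chord tone (the root of Db major triad).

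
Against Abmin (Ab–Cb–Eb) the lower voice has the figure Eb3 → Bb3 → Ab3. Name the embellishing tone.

The harmony at that moment is Ab minor triad (Ab, Cb, Eb); Bb3 is not a chord tone.
It is approached by leap up from Eb3 and left by step down to Ab3.
Leap in, step out — an appoggiatura.

Bb3 is an appoggiatura.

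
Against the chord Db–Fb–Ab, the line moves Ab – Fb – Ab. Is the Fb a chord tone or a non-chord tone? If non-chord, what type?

Chord tone (the third of Db minor triad).

Db minor triad contains Db, Fb, Ab; Fb is the third, so it is a chord tone.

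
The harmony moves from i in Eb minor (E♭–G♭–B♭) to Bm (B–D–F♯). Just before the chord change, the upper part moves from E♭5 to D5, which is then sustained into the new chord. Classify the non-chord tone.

D5 is an anticipation.

The harmony at that moment is E♭ minor triad (E♭, G♭, B♭); D5 is not a chord tone.
It is approached by step down from E♭5 and then sustained as the same pitch into the next harmony.
Arriving early and becoming a chord tone when the harmony changes — an anticipation.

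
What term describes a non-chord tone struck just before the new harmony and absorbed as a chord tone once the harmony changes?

Approach: ahead of the chord change (typically by step), so it is dissonant against the current harmony. Departure: none — the same pitch is restated or held and is a chord tone of the new harmony.
Dissonant first, consonant once the harmony catches up: the note simply arrives early — an anticipation. (The reverse timing, consonant first and dissonant after the change, would be a suspension or retardation.)

Anticipation.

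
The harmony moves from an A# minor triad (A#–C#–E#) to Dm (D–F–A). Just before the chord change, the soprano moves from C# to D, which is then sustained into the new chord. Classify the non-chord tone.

D is an anticipation.

The harmony at that moment is A# minor triad (A#, C#, E#); D is not a chord tone.
It is approached by step up from C# and then sustained as the same pitch into the next harmony.
Arriving early and becoming a chord tone when the harmony changes — an anticipation.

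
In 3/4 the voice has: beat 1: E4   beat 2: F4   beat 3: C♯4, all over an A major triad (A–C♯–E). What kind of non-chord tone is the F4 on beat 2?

The harmony at that moment is A major triad (A, C♯, E); F4 is not a chord tone.
It is approached by step up from E4 and left by leap down to C♯4.
Step in, leap out, on a weak beat — an escape tone.

Escape tone.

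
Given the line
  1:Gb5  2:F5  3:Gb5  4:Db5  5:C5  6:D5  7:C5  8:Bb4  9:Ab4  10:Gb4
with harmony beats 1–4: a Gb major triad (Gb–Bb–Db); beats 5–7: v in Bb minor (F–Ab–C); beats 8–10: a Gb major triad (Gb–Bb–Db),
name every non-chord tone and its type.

F5 (beat 2) — neighbor tone; D5 (beat 6) — neighbor tone; Ab4 (beat 9) — passing tone.

The harmony at that moment is Gb major triad (Gb, Bb, Db); F5 is not a chord tone.
It is approached by step down from Gb5 and left by step up to Gb5.
Step away and step back to the same note — a neighbor tone (lower neighbor).
The harmony at that moment is F minor triad (F, Ab, C); D5 is not a chord tone.
It is approached by step up from C5 and left by step down to C5.
Step away and step back to the same note — a neighbor tone (upper neighbor).
The harmony at that moment is Gb major triad (Gb, Bb, Db); Ab4 is not a chord tone.
It is approached by step down from Bb4 and left by step down to Gb4.
Step in, step out in the same direction — a passing tone.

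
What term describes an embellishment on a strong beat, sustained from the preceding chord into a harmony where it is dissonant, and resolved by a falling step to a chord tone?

Suspension.

Approach: by preparation — the pitch is first a chord tone, then held (tied or repeated) while the harmony changes under it. Departure: down by step. Metric position: strong.
A prepared dissonance that resolves downward by step — a suspension. (The same figure resolving upward would be a retardation.)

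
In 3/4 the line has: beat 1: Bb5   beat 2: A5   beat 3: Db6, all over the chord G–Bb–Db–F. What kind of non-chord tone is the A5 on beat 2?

The harmony at that moment is G half-diminished seventh chord (G, Bb, Db, F); A5 is not a chord tone.
It is approached by step down from Bb5 and left by leap up to Db6.
Step in, leap out, on a weak beat — an escape tone.

Escape tone.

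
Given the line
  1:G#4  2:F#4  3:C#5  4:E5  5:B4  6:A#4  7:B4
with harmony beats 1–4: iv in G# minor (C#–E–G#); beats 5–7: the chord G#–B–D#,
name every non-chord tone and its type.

F#4 (beat 2) — escape tone; A#4 (beat 6) — neighbor tone.

The harmony at that moment is C# minor triad (C#, E, G#); F#4 is not a chord tone.
It is approached by step down from G#4 and left by leap up to C#5.
Step in, leap out — an escape tone.
The harmony at that moment is G# minor triad (G#, B, D#); A#4 is not a chord tone.
It is approached by step down from B4 and left by step up to B4.
Step away and step back to the same note — a neighbor tone (lower neighbor).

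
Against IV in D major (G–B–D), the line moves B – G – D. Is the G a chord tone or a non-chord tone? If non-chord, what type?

Chord tone (the root of G major triad).

G major triad contains G, B, D; G is the root, so it is a chord tone.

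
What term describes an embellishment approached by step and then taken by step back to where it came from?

Neighbor tone.

Approach: by step. Departure: by step in the opposite direction, back to the starting pitch.
Stepwise on both sides but reversing to return to the same chord tone — a neighbor tone. (Had it continued onward in the same direction it would be a passing tone instead.)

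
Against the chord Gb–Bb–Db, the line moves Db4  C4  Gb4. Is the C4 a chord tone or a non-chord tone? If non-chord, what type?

Non-chord tone — an escape tone.

The harmony at that moment is Gb major triad (Gb, Bb, Db); C4 is not a chord tone.
It is approached by step down from Db4 and left by leap up to Gb4.
Step in, leap out — an escape tone.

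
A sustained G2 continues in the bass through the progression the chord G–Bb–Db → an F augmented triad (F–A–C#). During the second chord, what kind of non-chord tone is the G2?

Pedal tone (pedal point).

The harmony at that moment is F augmented triad (F, A, C#); G2 is not a chord tone.
It is held over (the same pitch as the preceding G2) and then sustained as the same pitch into the next harmony.
Sustained through a change of harmony — a pedal tone.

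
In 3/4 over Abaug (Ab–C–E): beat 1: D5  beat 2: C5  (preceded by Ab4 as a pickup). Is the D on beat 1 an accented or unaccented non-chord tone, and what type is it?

The harmony at that moment is Ab augmented triad (Ab, C, E); D5 is not a chord tone.
It is approached by leap up from Ab4 and left by step down to C5.
Leap in, step out — an appoggiatura.
It falls on the downbeat, so it is accented.

Accented appoggiatura.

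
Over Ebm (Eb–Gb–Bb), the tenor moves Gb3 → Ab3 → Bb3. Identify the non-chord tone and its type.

The harmony at that moment is Eb minor triad (Eb, Gb, Bb); Ab3 is not a chord tone.
It is approached by step up from Gb3 and left by step up to Bb3.
Step in, step out in the same direction — a passing tone.

Ab3 is a passing tone.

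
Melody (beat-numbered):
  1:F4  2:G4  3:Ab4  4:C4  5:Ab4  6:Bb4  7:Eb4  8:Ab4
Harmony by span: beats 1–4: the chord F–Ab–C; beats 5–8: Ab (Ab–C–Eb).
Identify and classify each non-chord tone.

G4 (beat 2) — passing tone; Bb4 (beat 6) — escape tone.

The harmony at that moment is F minor triad (F, Ab, C); G4 is not a chord tone.
It is approached by step up from F4 and left by step up to Ab4.
Step in, step out in the same direction — a passing tone.
The harmony at that moment is Ab major triad (Ab, C, Eb); Bb4 is not a chord tone.
It is approached by step up from Ab4 and left by leap down to Eb4.
Step in, leap out — an escape tone.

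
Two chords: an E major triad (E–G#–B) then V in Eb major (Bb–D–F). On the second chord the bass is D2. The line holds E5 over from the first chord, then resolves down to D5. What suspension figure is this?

At the second chord the bass is D2. The suspended E5 lies a ninth above the bass; after resolving down by step to D5, the interval above the bass becomes an octave.
Suspension figures are named by those two intervals: 9–8.

9–8 suspension.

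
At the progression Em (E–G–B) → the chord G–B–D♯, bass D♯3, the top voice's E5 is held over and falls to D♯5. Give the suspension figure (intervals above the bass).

At the second chord the bass is D♯3. The suspended E5 lies a ninth above the bass; after resolving down by step to D♯5, the interval above the bass becomes an octave.
Suspension figures are named by those two intervals: 9–8.

9–8 suspension.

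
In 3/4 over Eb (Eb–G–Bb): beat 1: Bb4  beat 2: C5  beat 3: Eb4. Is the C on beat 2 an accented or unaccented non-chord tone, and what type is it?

The harmony at that moment is Eb major triad (Eb, G, Bb); C5 is not a chord tone.
It is approached by step up from Bb4 and left by leap down to Eb4.
Step in, leap out — an escape tone.
It falls on a weak beat, so it is unaccented.

Unaccented escape tone.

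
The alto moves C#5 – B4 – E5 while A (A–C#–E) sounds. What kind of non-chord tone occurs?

B4 is an escape tone.

The harmony at that moment is A major triad (A, C#, E); B4 is not a chord tone.
It is approached by step down from C#5 and left by leap up to E5.
Step in, leap out — an escape tone.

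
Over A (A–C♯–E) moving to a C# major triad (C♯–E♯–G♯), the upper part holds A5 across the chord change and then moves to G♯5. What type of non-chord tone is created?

A5 is a suspension.

The harmony at that moment is C♯ major triad (C♯, E♯, G♯); A5 is not a chord tone.
It is held over (the same pitch as the preceding A5) and left by step down to G♯5.
Held over from the previous chord and resolving down by step — a suspension.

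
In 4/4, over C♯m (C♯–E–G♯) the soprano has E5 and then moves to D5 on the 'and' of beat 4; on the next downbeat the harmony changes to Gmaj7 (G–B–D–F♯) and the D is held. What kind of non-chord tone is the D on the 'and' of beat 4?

The harmony at that moment is C♯ minor triad (C♯, E, G♯); D5 is not a chord tone.
It is approached by step down from E5 and then sustained as the same pitch into the next harmony.
Arriving early and becoming a chord tone when the harmony changes — an anticipation.

Anticipation.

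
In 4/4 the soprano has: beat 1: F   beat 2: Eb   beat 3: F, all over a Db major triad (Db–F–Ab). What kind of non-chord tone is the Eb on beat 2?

Lower neighbor tone.

The harmony at that moment is Db major triad (Db, F, Ab); Eb is not a chord tone.
It is approached by step down from F and left by step up to F.
Step away and step back to the same note — a neighbor tone (lower neighbor).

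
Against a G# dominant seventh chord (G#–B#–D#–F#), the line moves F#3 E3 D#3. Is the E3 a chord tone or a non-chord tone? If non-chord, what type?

The harmony at that moment is G# dominant seventh chord (G#, B#, D#, F#); E3 is not a chord tone.
It is approached by step down from F#3 and left by step down to D#3.
Step in, step out in the same direction — a passing tone.

Non-chord tone — a passing tone.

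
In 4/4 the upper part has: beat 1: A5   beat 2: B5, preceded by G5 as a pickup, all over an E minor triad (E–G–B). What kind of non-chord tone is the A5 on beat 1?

Passing tone.

The harmony at that moment is E minor triad (E, G, B); A5 is not a chord tone.
It is approached by step up from G5 and left by step up to B5.
Step in, step out in the same direction — a passing tone.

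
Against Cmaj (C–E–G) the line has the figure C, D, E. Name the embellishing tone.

D is a passing tone.

The harmony at that moment is C major triad (C, E, G); D is not a chord tone.
It is approached by step up from C and left by step up to E.
Step in, step out in the same direction — a passing tone.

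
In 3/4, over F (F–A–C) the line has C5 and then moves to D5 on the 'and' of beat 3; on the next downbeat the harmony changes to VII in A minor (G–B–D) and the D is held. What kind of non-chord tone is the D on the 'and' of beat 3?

Anticipation.

The harmony at that moment is F major triad (F, A, C); D5 is not a chord tone.
It is approached by step up from C5 and then sustained as the same pitch into the next harmony.
Arriving early and becoming a chord tone when the harmony changes — an anticipation.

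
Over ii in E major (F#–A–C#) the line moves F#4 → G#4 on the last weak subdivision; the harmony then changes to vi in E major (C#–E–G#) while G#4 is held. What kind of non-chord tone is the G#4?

The harmony at that moment is F# minor triad (F#, A, C#); G#4 is not a chord tone.
It is approached by step up from F#4 and then sustained as the same pitch into the next harmony.
Arriving early and becoming a chord tone when the harmony changes — an anticipation.

G#4 is an anticipation.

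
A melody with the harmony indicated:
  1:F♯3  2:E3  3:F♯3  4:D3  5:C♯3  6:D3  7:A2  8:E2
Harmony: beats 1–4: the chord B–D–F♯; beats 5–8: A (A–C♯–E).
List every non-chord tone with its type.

The harmony at that moment is B minor triad (B, D, F♯); E3 is not a chord tone.
It is approached by step down from F♯3 and left by step up to F♯3.
Step away and step back to the same note — a neighbor tone (lower neighbor).
The harmony at that moment is A major triad (A, C♯, E); D3 is not a chord tone.
It is approached by step up from C♯3 and left by leap down to A2.
Step in, leap out — an escape tone.

E3 (beat 2) — neighbor tone; D3 (beat 6) — escape tone.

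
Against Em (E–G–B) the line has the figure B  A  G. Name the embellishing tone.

A is a passing tone.

The harmony at that moment is E minor triad (E, G, B); A is not a chord tone.
It is approached by step down from B and left by step down to G.
Step in, step out in the same direction — a passing tone.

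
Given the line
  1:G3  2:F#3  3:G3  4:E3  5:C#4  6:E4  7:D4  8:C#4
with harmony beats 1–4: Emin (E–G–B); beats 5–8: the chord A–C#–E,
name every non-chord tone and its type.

The harmony at that moment is E minor triad (E, G, B); F#3 is not a chord tone.
It is approached by step down from G3 and left by step up to G3.
Step away and step back to the same note — a neighbor tone (lower neighbor).
The harmony at that moment is A major triad (A, C#, E); D4 is not a chord tone.
It is approached by step down from E4 and left by step down to C#4.
Step in, step out in the same direction — a passing tone.

F#3 (beat 2) — neighbor tone; D4 (beat 7) — passing tone.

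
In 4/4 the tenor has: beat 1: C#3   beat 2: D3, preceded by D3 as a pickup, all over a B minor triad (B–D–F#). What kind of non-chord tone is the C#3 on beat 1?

Lower neighbor tone.

The harmony at that moment is B minor triad (B, D, F#); C#3 is not a chord tone.
It is approached by step down from D3 and left by step up to D3.
Step away and step back to the same note — a neighbor tone (lower neighbor).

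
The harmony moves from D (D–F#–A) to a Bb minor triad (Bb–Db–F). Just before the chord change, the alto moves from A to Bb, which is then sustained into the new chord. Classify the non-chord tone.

Bb is an anticipation.

The harmony at that moment is D major triad (D, F#, A); Bb is not a chord tone.
It is approached by step up from A and then sustained as the same pitch into the next harmony.
Arriving early and becoming a chord tone when the harmony changes — an anticipation.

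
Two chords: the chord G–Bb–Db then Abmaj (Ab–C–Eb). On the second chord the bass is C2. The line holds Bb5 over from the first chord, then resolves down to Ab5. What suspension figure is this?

7–6 suspension.

At the second chord the bass is C2. The suspended Bb5 lies a seventh above the bass; after resolving down by step to Ab5, the interval above the bass becomes a sixth.
Suspension figures are named by those two intervals: 7–6.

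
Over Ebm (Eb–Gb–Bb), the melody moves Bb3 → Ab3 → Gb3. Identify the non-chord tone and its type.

Ab3 is a passing tone.

The harmony at that moment is Eb minor triad (Eb, Gb, Bb); Ab3 is not a chord tone.
It is approached by step down from Bb3 and left by step down to Gb3.
Step in, step out in the same direction — a passing tone.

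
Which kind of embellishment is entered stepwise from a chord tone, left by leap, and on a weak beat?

Escape tone.

Approach: by step. Departure: by leap. Metric position: weak.
Step in, leap out, from a weak position — an escape tone (échappée). (It is the mirror image of the appoggiatura, which leaps in and steps out on a strong beat.)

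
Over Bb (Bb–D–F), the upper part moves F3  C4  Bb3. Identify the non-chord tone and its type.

The harmony at that moment is Bb major triad (Bb, D, F); C4 is not a chord tone.
It is approached by leap up from F3 and left by step down to Bb3.
Leap in, step out — an appoggiatura.

C4 is an appoggiatura.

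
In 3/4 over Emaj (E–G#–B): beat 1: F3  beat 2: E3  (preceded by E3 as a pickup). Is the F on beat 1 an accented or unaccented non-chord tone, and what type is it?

Accented neighbor tone.

The harmony at that moment is E major triad (E, G#, B); F3 is not a chord tone.
It is approached by step up from E3 and left by step down to E3.
Step away and step back to the same note — a neighbor tone (upper neighbor).
It falls on the downbeat, so it is accented.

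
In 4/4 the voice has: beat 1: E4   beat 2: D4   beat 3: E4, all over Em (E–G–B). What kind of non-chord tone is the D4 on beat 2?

Lower neighbor tone.

The harmony at that moment is E minor triad (E, G, B); D4 is not a chord tone.
It is approached by step down from E4 and left by step up to E4.
Step away and step back to the same note — a neighbor tone (lower neighbor).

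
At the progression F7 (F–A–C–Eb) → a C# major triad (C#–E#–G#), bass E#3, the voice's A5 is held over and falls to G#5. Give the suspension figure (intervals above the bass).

4–3 suspension.

At the second chord the bass is E#3. The suspended A5 lies a fourth above the bass; after resolving down by step to G#5, the interval above the bass becomes a third.
Suspension figures are named by those two intervals: 4–3.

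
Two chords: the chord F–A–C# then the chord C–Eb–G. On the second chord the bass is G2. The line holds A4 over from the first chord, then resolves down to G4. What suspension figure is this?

9–8 suspension.

At the second chord the bass is G2. The suspended A4 lies a ninth above the bass; after resolving down by step to G4, the interval above the bass becomes an octave.
Suspension figures are named by those two intervals: 9–8.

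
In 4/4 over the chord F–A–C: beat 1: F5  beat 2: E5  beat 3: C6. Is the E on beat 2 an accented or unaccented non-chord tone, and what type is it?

Unaccented escape tone.

The harmony at that moment is F major triad (F, A, C); E5 is not a chord tone.
It is approached by step down from F5 and left by leap up to C6.
Step in, leap out — an escape tone.
It falls on a weak beat, so it is unaccented.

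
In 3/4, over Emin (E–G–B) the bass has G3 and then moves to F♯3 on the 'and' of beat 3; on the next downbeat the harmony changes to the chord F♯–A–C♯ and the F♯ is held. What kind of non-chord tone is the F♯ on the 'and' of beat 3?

Anticipation.

The harmony at that moment is E minor triad (E, G, B); F♯3 is not a chord tone.
It is approached by step down from G3 and then sustained as the same pitch into the next harmony.
Arriving early and becoming a chord tone when the harmony changes — an anticipation.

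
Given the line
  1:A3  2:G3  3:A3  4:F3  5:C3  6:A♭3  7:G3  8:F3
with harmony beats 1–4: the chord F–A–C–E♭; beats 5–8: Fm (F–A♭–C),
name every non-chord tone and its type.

The harmony at that moment is F dominant seventh chord (F, A, C, E♭); G3 is not a chord tone.
It is approached by step down from A3 and left by step up to A3.
Step away and step back to the same note — a neighbor tone (lower neighbor).
The harmony at that moment is F minor triad (F, A♭, C); G3 is not a chord tone.
It is approached by step down from A♭3 and left by step down to F3.
Step in, step out in the same direction — a passing tone.

G3 (beat 2) — neighbor tone; G3 (beat 7) — passing tone.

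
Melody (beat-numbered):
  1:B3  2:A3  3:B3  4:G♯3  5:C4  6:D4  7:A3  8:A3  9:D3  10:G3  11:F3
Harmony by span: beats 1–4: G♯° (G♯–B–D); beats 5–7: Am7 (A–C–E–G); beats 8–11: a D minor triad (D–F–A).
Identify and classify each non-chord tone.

The harmony at that moment is G♯ diminished triad (G♯, B, D); A3 is not a chord tone.
It is approached by step down from B3 and left by step up to B3.
Step away and step back to the same note — a neighbor tone (lower neighbor).
The harmony at that moment is A minor seventh chord (A, C, E, G); D4 is not a chord tone.
It is approached by step up from C4 and left by leap down to A3.
Step in, leap out — an escape tone.
The harmony at that moment is D minor triad (D, F, A); G3 is not a chord tone.
It is approached by leap up from D3 and left by step down to F3.
Leap in, step out — an appoggiatura.

A3 (beat 2) — neighbor tone; D4 (beat 6) — escape tone; G3 (beat 10) — appoggiatura.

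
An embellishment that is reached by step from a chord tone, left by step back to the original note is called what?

Neighbor tone.

Approach: by step. Departure: by step in the opposite direction, back to the starting pitch.
Stepwise on both sides but reversing to return to the same chord tone — a neighbor tone. (Had it continued onward in the same direction it would be a passing tone instead.)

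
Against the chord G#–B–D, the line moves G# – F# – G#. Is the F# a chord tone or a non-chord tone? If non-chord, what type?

Non-chord tone — a neighbor tone.

The harmony at that moment is G# diminished triad (G#, B, D); F# is not a chord tone.
It is approached by step down from G# and left by step up to G#.
Step away and step back to the same note — a neighbor tone (lower neighbor).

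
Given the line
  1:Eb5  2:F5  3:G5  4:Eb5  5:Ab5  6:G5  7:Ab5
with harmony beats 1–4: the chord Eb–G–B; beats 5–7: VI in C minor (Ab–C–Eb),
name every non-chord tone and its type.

F5 (beat 2) — passing tone; G5 (beat 6) — neighbor tone.

The harmony at that moment is Eb augmented triad (Eb, G, B); F5 is not a chord tone.
It is approached by step up from Eb5 and left by step up to G5.
Step in, step out in the same direction — a passing tone.
The harmony at that moment is Ab major triad (Ab, C, Eb); G5 is not a chord tone.
It is approached by step down from Ab5 and left by step up to Ab5.
Step away and step back to the same note — a neighbor tone (lower neighbor).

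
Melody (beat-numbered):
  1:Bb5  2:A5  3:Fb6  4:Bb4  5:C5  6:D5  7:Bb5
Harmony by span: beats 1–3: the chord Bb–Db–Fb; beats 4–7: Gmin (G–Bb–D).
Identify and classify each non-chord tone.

A5 (beat 2) — escape tone; C5 (beat 5) — passing tone.

The harmony at that moment is Bb diminished triad (Bb, Db, Fb); A5 is not a chord tone.
It is approached by step down from Bb5 and left by leap up to Fb6.
Step in, leap out — an escape tone.
The harmony at that moment is G minor triad (G, Bb, D); C5 is not a chord tone.
It is approached by step up from Bb4 and left by step up to D5.
Step in, step out in the same direction — a passing tone.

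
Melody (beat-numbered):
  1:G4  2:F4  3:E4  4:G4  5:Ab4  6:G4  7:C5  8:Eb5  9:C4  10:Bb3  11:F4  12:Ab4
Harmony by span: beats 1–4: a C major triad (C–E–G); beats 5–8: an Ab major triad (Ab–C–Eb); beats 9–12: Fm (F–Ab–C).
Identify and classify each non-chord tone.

F4 (beat 2) — passing tone; G4 (beat 6) — escape tone; Bb3 (beat 10) — escape tone.

The harmony at that moment is C major triad (C, E, G); F4 is not a chord tone.
It is approached by step down from G4 and left by step down to E4.
Step in, step out in the same direction — a passing tone.
The harmony at that moment is Ab major triad (Ab, C, Eb); G4 is not a chord tone.
It is approached by step down from Ab4 and left by leap up to C5.
Step in, leap out — an escape tone.
The harmony at that moment is F minor triad (F, Ab, C); Bb3 is not a chord tone.
It is approached by step down from C4 and left by leap up to F4.
Step in, leap out — an escape tone.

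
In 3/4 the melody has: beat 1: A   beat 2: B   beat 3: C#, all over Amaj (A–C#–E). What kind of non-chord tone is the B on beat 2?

The harmony at that moment is A major triad (A, C#, E); B is not a chord tone.
It is approached by step up from A and left by step up to C#.
Step in, step out in the same direction — a passing tone.

Passing tone.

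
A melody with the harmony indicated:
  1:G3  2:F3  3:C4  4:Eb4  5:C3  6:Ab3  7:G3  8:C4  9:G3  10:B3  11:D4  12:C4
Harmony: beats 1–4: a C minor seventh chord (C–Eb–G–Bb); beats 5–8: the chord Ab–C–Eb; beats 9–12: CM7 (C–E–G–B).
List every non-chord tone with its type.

The harmony at that moment is C minor seventh chord (C, Eb, G, Bb); F3 is not a chord tone.
It is approached by step down from G3 and left by leap up to C4.
Step in, leap out — an escape tone.
The harmony at that moment is Ab major triad (Ab, C, Eb); G3 is not a chord tone.
It is approached by step down from Ab3 and left by leap up to C4.
Step in, leap out — an escape tone.
The harmony at that moment is C major seventh chord (C, E, G, B); D4 is not a chord tone.
It is approached by leap up from B3 and left by step down to C4.
Leap in, step out — an appoggiatura.

F3 (beat 2) — escape tone; G3 (beat 7) — escape tone; D4 (beat 11) — appoggiatura.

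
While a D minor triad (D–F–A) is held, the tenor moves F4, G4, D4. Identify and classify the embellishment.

G4 is an escape tone.

The harmony at that moment is D minor triad (D, F, A); G4 is not a chord tone.
It is approached by step up from F4 and left by leap down to D4.
Step in, leap out — an escape tone.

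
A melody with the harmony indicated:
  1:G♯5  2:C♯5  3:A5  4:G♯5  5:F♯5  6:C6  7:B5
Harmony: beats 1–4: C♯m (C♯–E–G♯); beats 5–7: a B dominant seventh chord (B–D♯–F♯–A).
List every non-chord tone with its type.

A5 (beat 3) — appoggiatura; C6 (beat 6) — appoggiatura.

The harmony at that moment is C♯ minor triad (C♯, E, G♯); A5 is not a chord tone.
It is approached by leap up from C♯5 and left by step down to G♯5.
Leap in, step out — an appoggiatura.
The harmony at that moment is B dominant seventh chord (B, D♯, F♯, A); C6 is not a chord tone.
It is approached by leap up from F♯5 and left by step down to B5.
Leap in, step out — an appoggiatura.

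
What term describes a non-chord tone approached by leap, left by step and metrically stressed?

Approach: by leap. Departure: by step. Metric position: strong.
Leap in, step out, in a metrically strong position — an appoggiatura. (It is the mirror image of the escape tone, which steps in and leaps out from a weak position.)

Appoggiatura.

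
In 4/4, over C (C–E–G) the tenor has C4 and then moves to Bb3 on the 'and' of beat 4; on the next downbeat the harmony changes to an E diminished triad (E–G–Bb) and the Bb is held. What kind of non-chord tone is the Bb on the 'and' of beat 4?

Anticipation.

The harmony at that moment is C major triad (C, E, G); Bb3 is not a chord tone.
It is approached by step down from C4 and then sustained as the same pitch into the next harmony.
Arriving early and becoming a chord tone when the harmony changes — an anticipation.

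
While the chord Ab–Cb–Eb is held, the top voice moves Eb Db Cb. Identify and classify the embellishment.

The harmony at that moment is Ab minor triad (Ab, Cb, Eb); Db is not a chord tone.
It is approached by step down from Eb and left by step down to Cb.
Step in, step out in the same direction — a passing tone.

Db is a passing tone.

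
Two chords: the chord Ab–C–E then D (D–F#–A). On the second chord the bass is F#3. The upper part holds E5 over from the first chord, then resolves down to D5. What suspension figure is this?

At the second chord the bass is F#3. The suspended E5 lies a seventh above the bass; after resolving down by step to D5, the interval above the bass becomes a sixth.
Suspension figures are named by those two intervals: 7–6.

7–6 suspension.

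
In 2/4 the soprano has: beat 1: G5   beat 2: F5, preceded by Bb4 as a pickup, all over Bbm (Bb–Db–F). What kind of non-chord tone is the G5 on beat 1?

The harmony at that moment is Bb minor triad (Bb, Db, F); G5 is not a chord tone.
It is approached by leap up from Bb4 and left by step down to F5.
Leap in, step out, metrically accented — an appoggiatura.

Appoggiatura.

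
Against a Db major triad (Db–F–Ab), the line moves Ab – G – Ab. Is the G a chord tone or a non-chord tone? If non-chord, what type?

The harmony at that moment is Db major triad (Db, F, Ab); G is not a chord tone.
It is approached by step down from Ab and left by step up to Ab.
Step away and step back to the same note — a neighbor tone (lower neighbor).

Non-chord tone — a neighbor tone.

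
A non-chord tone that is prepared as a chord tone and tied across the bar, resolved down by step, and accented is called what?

Suspension.

Approach: by preparation — the pitch is first a chord tone, then held (tied or repeated) while the harmony changes under it. Departure: down by step. Metric position: strong.
A prepared dissonance that resolves downward by step — a suspension. (The same figure resolving upward would be a retardation.)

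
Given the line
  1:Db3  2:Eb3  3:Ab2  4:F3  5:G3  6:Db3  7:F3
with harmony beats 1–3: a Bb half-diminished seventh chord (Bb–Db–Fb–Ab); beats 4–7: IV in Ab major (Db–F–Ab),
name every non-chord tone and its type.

The harmony at that moment is Bb half-diminished seventh chord (Bb, Db, Fb, Ab); Eb3 is not a chord tone.
It is approached by step up from Db3 and left by leap down to Ab2.
Step in, leap out — an escape tone.
The harmony at that moment is Db major triad (Db, F, Ab); G3 is not a chord tone.
It is approached by step up from F3 and left by leap down to Db3.
Step in, leap out — an escape tone.

Eb3 (beat 2) — escape tone; G3 (beat 5) — escape tone.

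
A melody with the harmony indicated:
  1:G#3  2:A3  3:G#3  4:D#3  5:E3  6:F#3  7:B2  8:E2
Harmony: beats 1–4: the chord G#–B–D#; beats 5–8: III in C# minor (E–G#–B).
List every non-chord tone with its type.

A3 (beat 2) — neighbor tone; F#3 (beat 6) — escape tone.

The harmony at that moment is G# minor triad (G#, B, D#); A3 is not a chord tone.
It is approached by step up from G#3 and left by step down to G#3.
Step away and step back to the same note — a neighbor tone (upper neighbor).
The harmony at that moment is E major triad (E, G#, B); F#3 is not a chord tone.
It is approached by step up from E3 and left by leap down to B2.
Step in, leap out — an escape tone.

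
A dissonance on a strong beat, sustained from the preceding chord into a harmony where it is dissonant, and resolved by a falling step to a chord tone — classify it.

Approach: by preparation — the pitch is first a chord tone, then held (tied or repeated) while the harmony changes under it. Departure: down by step. Metric position: strong.
A prepared dissonance that resolves downward by step — a suspension. (The same figure resolving upward would be a retardation.)

Suspension.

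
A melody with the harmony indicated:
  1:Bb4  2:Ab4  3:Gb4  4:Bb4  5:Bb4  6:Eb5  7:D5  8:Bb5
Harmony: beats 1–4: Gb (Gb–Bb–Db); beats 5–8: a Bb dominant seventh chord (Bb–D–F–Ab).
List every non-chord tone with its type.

Ab4 (beat 2) — passing tone; Eb5 (beat 6) — appoggiatura.

The harmony at that moment is Gb major triad (Gb, Bb, Db); Ab4 is not a chord tone.
It is approached by step down from Bb4 and left by step down to Gb4.
Step in, step out in the same direction — a passing tone.
The harmony at that moment is Bb dominant seventh chord (Bb, D, F, Ab); Eb5 is not a chord tone.
It is approached by leap up from Bb4 and left by step down to D5.
Leap in, step out — an appoggiatura.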